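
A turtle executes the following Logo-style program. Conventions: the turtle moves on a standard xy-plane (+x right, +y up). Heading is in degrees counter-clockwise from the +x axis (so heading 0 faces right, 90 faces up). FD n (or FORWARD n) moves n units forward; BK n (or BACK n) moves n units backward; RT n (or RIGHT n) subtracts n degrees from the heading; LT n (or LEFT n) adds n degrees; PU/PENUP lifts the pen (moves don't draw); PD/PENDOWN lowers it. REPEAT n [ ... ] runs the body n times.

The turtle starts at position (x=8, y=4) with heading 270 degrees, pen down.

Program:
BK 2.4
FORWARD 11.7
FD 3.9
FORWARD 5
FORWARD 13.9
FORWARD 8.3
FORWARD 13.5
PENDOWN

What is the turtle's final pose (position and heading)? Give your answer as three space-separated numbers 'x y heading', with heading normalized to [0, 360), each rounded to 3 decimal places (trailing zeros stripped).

Executing turtle program step by step:
Start: pos=(8,4), heading=270, pen down
BK 2.4: (8,4) -> (8,6.4) [heading=270, draw]
FD 11.7: (8,6.4) -> (8,-5.3) [heading=270, draw]
FD 3.9: (8,-5.3) -> (8,-9.2) [heading=270, draw]
FD 5: (8,-9.2) -> (8,-14.2) [heading=270, draw]
FD 13.9: (8,-14.2) -> (8,-28.1) [heading=270, draw]
FD 8.3: (8,-28.1) -> (8,-36.4) [heading=270, draw]
FD 13.5: (8,-36.4) -> (8,-49.9) [heading=270, draw]
PD: pen down
Final: pos=(8,-49.9), heading=270, 7 segment(s) drawn

Answer: 8 -49.9 270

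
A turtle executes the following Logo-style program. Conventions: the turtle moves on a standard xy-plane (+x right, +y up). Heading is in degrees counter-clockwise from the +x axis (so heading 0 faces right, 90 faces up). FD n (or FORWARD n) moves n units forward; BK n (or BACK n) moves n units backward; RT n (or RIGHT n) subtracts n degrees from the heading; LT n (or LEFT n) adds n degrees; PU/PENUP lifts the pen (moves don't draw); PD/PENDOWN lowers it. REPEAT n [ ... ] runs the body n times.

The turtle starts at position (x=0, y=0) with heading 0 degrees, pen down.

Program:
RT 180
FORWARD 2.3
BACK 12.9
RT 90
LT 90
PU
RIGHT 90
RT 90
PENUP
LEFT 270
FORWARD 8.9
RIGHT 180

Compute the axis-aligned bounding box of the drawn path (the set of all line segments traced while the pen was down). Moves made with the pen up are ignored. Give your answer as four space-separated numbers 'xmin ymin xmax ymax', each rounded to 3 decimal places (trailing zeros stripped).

Executing turtle program step by step:
Start: pos=(0,0), heading=0, pen down
RT 180: heading 0 -> 180
FD 2.3: (0,0) -> (-2.3,0) [heading=180, draw]
BK 12.9: (-2.3,0) -> (10.6,0) [heading=180, draw]
RT 90: heading 180 -> 90
LT 90: heading 90 -> 180
PU: pen up
RT 90: heading 180 -> 90
RT 90: heading 90 -> 0
PU: pen up
LT 270: heading 0 -> 270
FD 8.9: (10.6,0) -> (10.6,-8.9) [heading=270, move]
RT 180: heading 270 -> 90
Final: pos=(10.6,-8.9), heading=90, 2 segment(s) drawn

Segment endpoints: x in {-2.3, 0, 10.6}, y in {0, 0, 0}
xmin=-2.3, ymin=0, xmax=10.6, ymax=0

Answer: -2.3 0 10.6 0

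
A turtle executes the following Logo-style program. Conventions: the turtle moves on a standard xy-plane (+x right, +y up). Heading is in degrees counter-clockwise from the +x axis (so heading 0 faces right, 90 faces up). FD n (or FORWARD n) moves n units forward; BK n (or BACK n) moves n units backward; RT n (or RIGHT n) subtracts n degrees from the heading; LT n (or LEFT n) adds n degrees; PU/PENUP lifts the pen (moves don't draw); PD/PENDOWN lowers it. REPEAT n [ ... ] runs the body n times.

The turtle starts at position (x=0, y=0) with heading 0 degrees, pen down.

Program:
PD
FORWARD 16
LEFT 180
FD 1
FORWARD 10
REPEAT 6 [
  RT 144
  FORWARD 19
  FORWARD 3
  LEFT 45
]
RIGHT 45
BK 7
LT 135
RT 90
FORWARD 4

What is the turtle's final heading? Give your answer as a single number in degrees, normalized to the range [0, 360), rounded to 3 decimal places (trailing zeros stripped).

Answer: 306

Derivation:
Executing turtle program step by step:
Start: pos=(0,0), heading=0, pen down
PD: pen down
FD 16: (0,0) -> (16,0) [heading=0, draw]
LT 180: heading 0 -> 180
FD 1: (16,0) -> (15,0) [heading=180, draw]
FD 10: (15,0) -> (5,0) [heading=180, draw]
REPEAT 6 [
  -- iteration 1/6 --
  RT 144: heading 180 -> 36
  FD 19: (5,0) -> (20.371,11.168) [heading=36, draw]
  FD 3: (20.371,11.168) -> (22.798,12.931) [heading=36, draw]
  LT 45: heading 36 -> 81
  -- iteration 2/6 --
  RT 144: heading 81 -> 297
  FD 19: (22.798,12.931) -> (31.424,-3.998) [heading=297, draw]
  FD 3: (31.424,-3.998) -> (32.786,-6.671) [heading=297, draw]
  LT 45: heading 297 -> 342
  -- iteration 3/6 --
  RT 144: heading 342 -> 198
  FD 19: (32.786,-6.671) -> (14.716,-12.542) [heading=198, draw]
  FD 3: (14.716,-12.542) -> (11.863,-13.469) [heading=198, draw]
  LT 45: heading 198 -> 243
  -- iteration 4/6 --
  RT 144: heading 243 -> 99
  FD 19: (11.863,-13.469) -> (8.891,5.297) [heading=99, draw]
  FD 3: (8.891,5.297) -> (8.421,8.26) [heading=99, draw]
  LT 45: heading 99 -> 144
  -- iteration 5/6 --
  RT 144: heading 144 -> 0
  FD 19: (8.421,8.26) -> (27.421,8.26) [heading=0, draw]
  FD 3: (27.421,8.26) -> (30.421,8.26) [heading=0, draw]
  LT 45: heading 0 -> 45
  -- iteration 6/6 --
  RT 144: heading 45 -> 261
  FD 19: (30.421,8.26) -> (27.449,-10.506) [heading=261, draw]
  FD 3: (27.449,-10.506) -> (26.98,-13.469) [heading=261, draw]
  LT 45: heading 261 -> 306
]
RT 45: heading 306 -> 261
BK 7: (26.98,-13.469) -> (28.075,-6.555) [heading=261, draw]
LT 135: heading 261 -> 36
RT 90: heading 36 -> 306
FD 4: (28.075,-6.555) -> (30.426,-9.791) [heading=306, draw]
Final: pos=(30.426,-9.791), heading=306, 17 segment(s) drawn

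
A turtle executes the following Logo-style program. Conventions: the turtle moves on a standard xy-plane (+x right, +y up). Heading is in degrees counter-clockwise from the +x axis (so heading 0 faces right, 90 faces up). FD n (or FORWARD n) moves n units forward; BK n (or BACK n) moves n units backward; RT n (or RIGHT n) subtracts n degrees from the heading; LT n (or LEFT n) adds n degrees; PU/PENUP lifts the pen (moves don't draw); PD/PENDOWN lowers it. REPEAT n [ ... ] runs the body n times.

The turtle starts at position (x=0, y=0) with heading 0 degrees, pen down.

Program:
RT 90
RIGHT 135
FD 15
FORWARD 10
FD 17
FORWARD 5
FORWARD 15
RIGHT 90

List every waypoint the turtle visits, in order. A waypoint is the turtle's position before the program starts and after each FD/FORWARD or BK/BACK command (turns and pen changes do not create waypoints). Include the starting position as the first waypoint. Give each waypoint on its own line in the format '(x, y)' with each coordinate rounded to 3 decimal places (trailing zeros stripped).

Executing turtle program step by step:
Start: pos=(0,0), heading=0, pen down
RT 90: heading 0 -> 270
RT 135: heading 270 -> 135
FD 15: (0,0) -> (-10.607,10.607) [heading=135, draw]
FD 10: (-10.607,10.607) -> (-17.678,17.678) [heading=135, draw]
FD 17: (-17.678,17.678) -> (-29.698,29.698) [heading=135, draw]
FD 5: (-29.698,29.698) -> (-33.234,33.234) [heading=135, draw]
FD 15: (-33.234,33.234) -> (-43.841,43.841) [heading=135, draw]
RT 90: heading 135 -> 45
Final: pos=(-43.841,43.841), heading=45, 5 segment(s) drawn
Waypoints (6 total):
(0, 0)
(-10.607, 10.607)
(-17.678, 17.678)
(-29.698, 29.698)
(-33.234, 33.234)
(-43.841, 43.841)

Answer: (0, 0)
(-10.607, 10.607)
(-17.678, 17.678)
(-29.698, 29.698)
(-33.234, 33.234)
(-43.841, 43.841)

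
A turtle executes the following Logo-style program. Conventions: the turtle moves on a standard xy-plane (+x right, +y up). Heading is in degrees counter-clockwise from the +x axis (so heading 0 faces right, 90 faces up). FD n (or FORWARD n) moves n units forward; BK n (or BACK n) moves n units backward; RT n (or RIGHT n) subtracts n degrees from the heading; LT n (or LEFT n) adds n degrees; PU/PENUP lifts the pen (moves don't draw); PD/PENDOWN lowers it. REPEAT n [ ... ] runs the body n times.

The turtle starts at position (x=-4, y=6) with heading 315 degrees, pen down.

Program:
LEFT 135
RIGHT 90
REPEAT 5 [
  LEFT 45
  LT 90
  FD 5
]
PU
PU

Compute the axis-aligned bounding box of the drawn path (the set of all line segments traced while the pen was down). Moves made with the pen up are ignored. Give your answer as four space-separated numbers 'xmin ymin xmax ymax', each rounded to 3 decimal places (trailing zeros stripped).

Executing turtle program step by step:
Start: pos=(-4,6), heading=315, pen down
LT 135: heading 315 -> 90
RT 90: heading 90 -> 0
REPEAT 5 [
  -- iteration 1/5 --
  LT 45: heading 0 -> 45
  LT 90: heading 45 -> 135
  FD 5: (-4,6) -> (-7.536,9.536) [heading=135, draw]
  -- iteration 2/5 --
  LT 45: heading 135 -> 180
  LT 90: heading 180 -> 270
  FD 5: (-7.536,9.536) -> (-7.536,4.536) [heading=270, draw]
  -- iteration 3/5 --
  LT 45: heading 270 -> 315
  LT 90: heading 315 -> 45
  FD 5: (-7.536,4.536) -> (-4,8.071) [heading=45, draw]
  -- iteration 4/5 --
  LT 45: heading 45 -> 90
  LT 90: heading 90 -> 180
  FD 5: (-4,8.071) -> (-9,8.071) [heading=180, draw]
  -- iteration 5/5 --
  LT 45: heading 180 -> 225
  LT 90: heading 225 -> 315
  FD 5: (-9,8.071) -> (-5.464,4.536) [heading=315, draw]
]
PU: pen up
PU: pen up
Final: pos=(-5.464,4.536), heading=315, 5 segment(s) drawn

Segment endpoints: x in {-9, -7.536, -7.536, -5.464, -4, -4}, y in {4.536, 6, 8.071, 8.071, 9.536}
xmin=-9, ymin=4.536, xmax=-4, ymax=9.536

Answer: -9 4.536 -4 9.536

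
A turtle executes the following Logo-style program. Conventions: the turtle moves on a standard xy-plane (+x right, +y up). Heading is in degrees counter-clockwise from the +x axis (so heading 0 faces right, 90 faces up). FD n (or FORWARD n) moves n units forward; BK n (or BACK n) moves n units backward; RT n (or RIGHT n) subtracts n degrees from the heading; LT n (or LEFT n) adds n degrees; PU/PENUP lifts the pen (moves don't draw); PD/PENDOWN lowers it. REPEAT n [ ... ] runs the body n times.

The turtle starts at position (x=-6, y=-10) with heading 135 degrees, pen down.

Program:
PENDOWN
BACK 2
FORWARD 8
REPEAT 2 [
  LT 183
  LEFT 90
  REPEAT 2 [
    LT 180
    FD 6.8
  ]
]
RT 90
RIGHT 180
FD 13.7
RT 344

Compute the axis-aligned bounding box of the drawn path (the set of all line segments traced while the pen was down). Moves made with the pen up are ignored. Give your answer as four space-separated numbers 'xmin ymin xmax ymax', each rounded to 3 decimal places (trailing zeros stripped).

Answer: -15.527 -11.414 -1.621 4.89

Derivation:
Executing turtle program step by step:
Start: pos=(-6,-10), heading=135, pen down
PD: pen down
BK 2: (-6,-10) -> (-4.586,-11.414) [heading=135, draw]
FD 8: (-4.586,-11.414) -> (-10.243,-5.757) [heading=135, draw]
REPEAT 2 [
  -- iteration 1/2 --
  LT 183: heading 135 -> 318
  LT 90: heading 318 -> 48
  REPEAT 2 [
    -- iteration 1/2 --
    LT 180: heading 48 -> 228
    FD 6.8: (-10.243,-5.757) -> (-14.793,-10.811) [heading=228, draw]
    -- iteration 2/2 --
    LT 180: heading 228 -> 48
    FD 6.8: (-14.793,-10.811) -> (-10.243,-5.757) [heading=48, draw]
  ]
  -- iteration 2/2 --
  LT 183: heading 48 -> 231
  LT 90: heading 231 -> 321
  REPEAT 2 [
    -- iteration 1/2 --
    LT 180: heading 321 -> 141
    FD 6.8: (-10.243,-5.757) -> (-15.527,-1.478) [heading=141, draw]
    -- iteration 2/2 --
    LT 180: heading 141 -> 321
    FD 6.8: (-15.527,-1.478) -> (-10.243,-5.757) [heading=321, draw]
  ]
]
RT 90: heading 321 -> 231
RT 180: heading 231 -> 51
FD 13.7: (-10.243,-5.757) -> (-1.621,4.89) [heading=51, draw]
RT 344: heading 51 -> 67
Final: pos=(-1.621,4.89), heading=67, 7 segment(s) drawn

Segment endpoints: x in {-15.527, -14.793, -10.243, -10.243, -6, -4.586, -1.621}, y in {-11.414, -10.811, -10, -5.757, -5.757, -5.757, -1.478, 4.89}
xmin=-15.527, ymin=-11.414, xmax=-1.621, ymax=4.89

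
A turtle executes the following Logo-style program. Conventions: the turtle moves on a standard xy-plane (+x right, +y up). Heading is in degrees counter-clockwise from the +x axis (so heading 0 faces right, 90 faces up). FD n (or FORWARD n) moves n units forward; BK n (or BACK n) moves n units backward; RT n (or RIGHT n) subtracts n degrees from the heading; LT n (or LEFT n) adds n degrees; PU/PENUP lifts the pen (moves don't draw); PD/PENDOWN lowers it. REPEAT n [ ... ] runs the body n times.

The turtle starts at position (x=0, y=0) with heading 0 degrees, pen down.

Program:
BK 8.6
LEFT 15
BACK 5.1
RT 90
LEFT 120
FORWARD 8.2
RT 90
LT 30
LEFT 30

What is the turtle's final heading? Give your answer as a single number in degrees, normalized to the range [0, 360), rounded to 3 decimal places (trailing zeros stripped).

Answer: 15

Derivation:
Executing turtle program step by step:
Start: pos=(0,0), heading=0, pen down
BK 8.6: (0,0) -> (-8.6,0) [heading=0, draw]
LT 15: heading 0 -> 15
BK 5.1: (-8.6,0) -> (-13.526,-1.32) [heading=15, draw]
RT 90: heading 15 -> 285
LT 120: heading 285 -> 45
FD 8.2: (-13.526,-1.32) -> (-7.728,4.478) [heading=45, draw]
RT 90: heading 45 -> 315
LT 30: heading 315 -> 345
LT 30: heading 345 -> 15
Final: pos=(-7.728,4.478), heading=15, 3 segment(s) drawn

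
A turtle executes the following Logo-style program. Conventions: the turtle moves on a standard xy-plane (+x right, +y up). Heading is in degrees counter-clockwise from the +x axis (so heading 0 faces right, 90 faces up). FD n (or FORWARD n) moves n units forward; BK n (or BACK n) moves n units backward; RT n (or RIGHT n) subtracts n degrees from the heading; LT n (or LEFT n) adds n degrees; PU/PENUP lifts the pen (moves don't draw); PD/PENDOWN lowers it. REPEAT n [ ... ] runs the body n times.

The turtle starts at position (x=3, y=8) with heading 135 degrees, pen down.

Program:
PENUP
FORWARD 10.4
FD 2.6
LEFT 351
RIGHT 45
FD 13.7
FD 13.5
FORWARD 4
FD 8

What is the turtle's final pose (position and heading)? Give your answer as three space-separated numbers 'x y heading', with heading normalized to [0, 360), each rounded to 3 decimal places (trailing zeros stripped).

Answer: -0.06 55.91 81

Derivation:
Executing turtle program step by step:
Start: pos=(3,8), heading=135, pen down
PU: pen up
FD 10.4: (3,8) -> (-4.354,15.354) [heading=135, move]
FD 2.6: (-4.354,15.354) -> (-6.192,17.192) [heading=135, move]
LT 351: heading 135 -> 126
RT 45: heading 126 -> 81
FD 13.7: (-6.192,17.192) -> (-4.049,30.724) [heading=81, move]
FD 13.5: (-4.049,30.724) -> (-1.937,44.058) [heading=81, move]
FD 4: (-1.937,44.058) -> (-1.312,48.008) [heading=81, move]
FD 8: (-1.312,48.008) -> (-0.06,55.91) [heading=81, move]
Final: pos=(-0.06,55.91), heading=81, 0 segment(s) drawn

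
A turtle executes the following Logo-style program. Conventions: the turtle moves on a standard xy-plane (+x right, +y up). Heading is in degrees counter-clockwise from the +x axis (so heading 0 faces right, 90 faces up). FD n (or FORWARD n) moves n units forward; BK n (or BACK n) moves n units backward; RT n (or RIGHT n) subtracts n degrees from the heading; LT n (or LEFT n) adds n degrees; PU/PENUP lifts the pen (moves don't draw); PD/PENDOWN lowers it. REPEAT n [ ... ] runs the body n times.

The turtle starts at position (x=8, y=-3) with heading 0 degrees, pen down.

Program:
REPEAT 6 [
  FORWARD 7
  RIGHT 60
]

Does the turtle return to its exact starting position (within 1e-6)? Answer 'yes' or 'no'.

Answer: yes

Derivation:
Executing turtle program step by step:
Start: pos=(8,-3), heading=0, pen down
REPEAT 6 [
  -- iteration 1/6 --
  FD 7: (8,-3) -> (15,-3) [heading=0, draw]
  RT 60: heading 0 -> 300
  -- iteration 2/6 --
  FD 7: (15,-3) -> (18.5,-9.062) [heading=300, draw]
  RT 60: heading 300 -> 240
  -- iteration 3/6 --
  FD 7: (18.5,-9.062) -> (15,-15.124) [heading=240, draw]
  RT 60: heading 240 -> 180
  -- iteration 4/6 --
  FD 7: (15,-15.124) -> (8,-15.124) [heading=180, draw]
  RT 60: heading 180 -> 120
  -- iteration 5/6 --
  FD 7: (8,-15.124) -> (4.5,-9.062) [heading=120, draw]
  RT 60: heading 120 -> 60
  -- iteration 6/6 --
  FD 7: (4.5,-9.062) -> (8,-3) [heading=60, draw]
  RT 60: heading 60 -> 0
]
Final: pos=(8,-3), heading=0, 6 segment(s) drawn

Start position: (8, -3)
Final position: (8, -3)
Distance = 0; < 1e-6 -> CLOSED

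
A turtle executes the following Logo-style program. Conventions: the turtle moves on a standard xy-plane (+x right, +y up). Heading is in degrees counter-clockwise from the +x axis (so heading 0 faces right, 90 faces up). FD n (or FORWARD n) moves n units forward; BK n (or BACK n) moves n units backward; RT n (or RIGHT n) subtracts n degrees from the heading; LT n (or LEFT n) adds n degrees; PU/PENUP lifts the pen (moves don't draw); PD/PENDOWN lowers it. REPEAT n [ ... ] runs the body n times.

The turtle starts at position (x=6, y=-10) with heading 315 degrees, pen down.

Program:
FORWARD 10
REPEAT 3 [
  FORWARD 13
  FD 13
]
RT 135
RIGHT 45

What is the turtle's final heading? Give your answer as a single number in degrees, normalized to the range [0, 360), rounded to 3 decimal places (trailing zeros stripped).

Executing turtle program step by step:
Start: pos=(6,-10), heading=315, pen down
FD 10: (6,-10) -> (13.071,-17.071) [heading=315, draw]
REPEAT 3 [
  -- iteration 1/3 --
  FD 13: (13.071,-17.071) -> (22.263,-26.263) [heading=315, draw]
  FD 13: (22.263,-26.263) -> (31.456,-35.456) [heading=315, draw]
  -- iteration 2/3 --
  FD 13: (31.456,-35.456) -> (40.648,-44.648) [heading=315, draw]
  FD 13: (40.648,-44.648) -> (49.841,-53.841) [heading=315, draw]
  -- iteration 3/3 --
  FD 13: (49.841,-53.841) -> (59.033,-63.033) [heading=315, draw]
  FD 13: (59.033,-63.033) -> (68.225,-72.225) [heading=315, draw]
]
RT 135: heading 315 -> 180
RT 45: heading 180 -> 135
Final: pos=(68.225,-72.225), heading=135, 7 segment(s) drawn

Answer: 135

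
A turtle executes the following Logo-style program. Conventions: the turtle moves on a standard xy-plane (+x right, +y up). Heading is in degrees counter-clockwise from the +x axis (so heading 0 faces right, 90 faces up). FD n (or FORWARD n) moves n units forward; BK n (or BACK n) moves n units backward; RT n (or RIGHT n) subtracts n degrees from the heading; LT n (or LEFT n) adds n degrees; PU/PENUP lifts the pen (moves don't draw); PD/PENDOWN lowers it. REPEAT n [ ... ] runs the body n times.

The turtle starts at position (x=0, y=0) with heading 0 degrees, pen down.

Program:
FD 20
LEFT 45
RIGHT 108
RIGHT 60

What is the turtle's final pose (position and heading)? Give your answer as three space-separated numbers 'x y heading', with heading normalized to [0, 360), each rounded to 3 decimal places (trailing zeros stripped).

Answer: 20 0 237

Derivation:
Executing turtle program step by step:
Start: pos=(0,0), heading=0, pen down
FD 20: (0,0) -> (20,0) [heading=0, draw]
LT 45: heading 0 -> 45
RT 108: heading 45 -> 297
RT 60: heading 297 -> 237
Final: pos=(20,0), heading=237, 1 segment(s) drawn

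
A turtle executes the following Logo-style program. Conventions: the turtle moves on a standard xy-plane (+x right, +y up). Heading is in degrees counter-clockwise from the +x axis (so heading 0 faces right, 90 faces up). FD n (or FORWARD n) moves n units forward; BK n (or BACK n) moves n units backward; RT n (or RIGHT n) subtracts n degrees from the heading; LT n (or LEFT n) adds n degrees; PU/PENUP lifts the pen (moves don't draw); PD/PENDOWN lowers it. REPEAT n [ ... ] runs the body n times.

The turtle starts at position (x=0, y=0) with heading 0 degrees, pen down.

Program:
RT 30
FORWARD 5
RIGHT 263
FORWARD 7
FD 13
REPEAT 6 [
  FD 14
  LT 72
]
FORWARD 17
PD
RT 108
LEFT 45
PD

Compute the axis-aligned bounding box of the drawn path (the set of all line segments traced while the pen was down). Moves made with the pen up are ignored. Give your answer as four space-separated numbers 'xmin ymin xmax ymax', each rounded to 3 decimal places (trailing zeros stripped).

Answer: -4.951 -2.5 17.615 39.95

Derivation:
Executing turtle program step by step:
Start: pos=(0,0), heading=0, pen down
RT 30: heading 0 -> 330
FD 5: (0,0) -> (4.33,-2.5) [heading=330, draw]
RT 263: heading 330 -> 67
FD 7: (4.33,-2.5) -> (7.065,3.944) [heading=67, draw]
FD 13: (7.065,3.944) -> (12.145,15.91) [heading=67, draw]
REPEAT 6 [
  -- iteration 1/6 --
  FD 14: (12.145,15.91) -> (17.615,28.797) [heading=67, draw]
  LT 72: heading 67 -> 139
  -- iteration 2/6 --
  FD 14: (17.615,28.797) -> (7.049,37.982) [heading=139, draw]
  LT 72: heading 139 -> 211
  -- iteration 3/6 --
  FD 14: (7.049,37.982) -> (-4.951,30.771) [heading=211, draw]
  LT 72: heading 211 -> 283
  -- iteration 4/6 --
  FD 14: (-4.951,30.771) -> (-1.802,17.13) [heading=283, draw]
  LT 72: heading 283 -> 355
  -- iteration 5/6 --
  FD 14: (-1.802,17.13) -> (12.145,15.91) [heading=355, draw]
  LT 72: heading 355 -> 67
  -- iteration 6/6 --
  FD 14: (12.145,15.91) -> (17.615,28.797) [heading=67, draw]
  LT 72: heading 67 -> 139
]
FD 17: (17.615,28.797) -> (4.785,39.95) [heading=139, draw]
PD: pen down
RT 108: heading 139 -> 31
LT 45: heading 31 -> 76
PD: pen down
Final: pos=(4.785,39.95), heading=76, 10 segment(s) drawn

Segment endpoints: x in {-4.951, -1.802, 0, 4.33, 4.785, 7.049, 7.065, 12.145, 12.145, 17.615}, y in {-2.5, 0, 3.944, 15.91, 17.13, 28.797, 28.797, 30.771, 37.982, 39.95}
xmin=-4.951, ymin=-2.5, xmax=17.615, ymax=39.95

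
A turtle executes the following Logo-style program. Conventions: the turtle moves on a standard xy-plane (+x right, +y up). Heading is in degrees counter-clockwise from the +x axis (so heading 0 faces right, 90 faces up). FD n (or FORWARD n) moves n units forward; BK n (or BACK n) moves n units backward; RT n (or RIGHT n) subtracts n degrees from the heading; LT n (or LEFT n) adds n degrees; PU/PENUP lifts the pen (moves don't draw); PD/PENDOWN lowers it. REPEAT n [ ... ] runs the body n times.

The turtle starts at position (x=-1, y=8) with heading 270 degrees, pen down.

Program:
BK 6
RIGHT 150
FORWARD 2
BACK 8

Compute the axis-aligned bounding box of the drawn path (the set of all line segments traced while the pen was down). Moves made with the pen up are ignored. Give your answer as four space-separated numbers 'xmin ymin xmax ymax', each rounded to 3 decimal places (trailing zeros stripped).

Answer: -2 8 2 15.732

Derivation:
Executing turtle program step by step:
Start: pos=(-1,8), heading=270, pen down
BK 6: (-1,8) -> (-1,14) [heading=270, draw]
RT 150: heading 270 -> 120
FD 2: (-1,14) -> (-2,15.732) [heading=120, draw]
BK 8: (-2,15.732) -> (2,8.804) [heading=120, draw]
Final: pos=(2,8.804), heading=120, 3 segment(s) drawn

Segment endpoints: x in {-2, -1, -1, 2}, y in {8, 8.804, 14, 15.732}
xmin=-2, ymin=8, xmax=2, ymax=15.732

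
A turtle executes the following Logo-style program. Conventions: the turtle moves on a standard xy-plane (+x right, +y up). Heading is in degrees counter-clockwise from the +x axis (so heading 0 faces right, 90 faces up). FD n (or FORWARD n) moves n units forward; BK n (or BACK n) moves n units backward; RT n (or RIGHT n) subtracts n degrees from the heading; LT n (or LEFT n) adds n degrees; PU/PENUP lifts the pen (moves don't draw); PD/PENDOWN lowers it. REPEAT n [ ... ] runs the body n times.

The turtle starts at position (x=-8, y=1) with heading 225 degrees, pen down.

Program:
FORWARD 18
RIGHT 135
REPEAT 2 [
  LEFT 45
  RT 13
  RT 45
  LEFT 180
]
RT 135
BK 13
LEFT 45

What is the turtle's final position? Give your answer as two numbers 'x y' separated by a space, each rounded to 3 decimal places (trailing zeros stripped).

Answer: -24.96 0.564

Derivation:
Executing turtle program step by step:
Start: pos=(-8,1), heading=225, pen down
FD 18: (-8,1) -> (-20.728,-11.728) [heading=225, draw]
RT 135: heading 225 -> 90
REPEAT 2 [
  -- iteration 1/2 --
  LT 45: heading 90 -> 135
  RT 13: heading 135 -> 122
  RT 45: heading 122 -> 77
  LT 180: heading 77 -> 257
  -- iteration 2/2 --
  LT 45: heading 257 -> 302
  RT 13: heading 302 -> 289
  RT 45: heading 289 -> 244
  LT 180: heading 244 -> 64
]
RT 135: heading 64 -> 289
BK 13: (-20.728,-11.728) -> (-24.96,0.564) [heading=289, draw]
LT 45: heading 289 -> 334
Final: pos=(-24.96,0.564), heading=334, 2 segment(s) drawn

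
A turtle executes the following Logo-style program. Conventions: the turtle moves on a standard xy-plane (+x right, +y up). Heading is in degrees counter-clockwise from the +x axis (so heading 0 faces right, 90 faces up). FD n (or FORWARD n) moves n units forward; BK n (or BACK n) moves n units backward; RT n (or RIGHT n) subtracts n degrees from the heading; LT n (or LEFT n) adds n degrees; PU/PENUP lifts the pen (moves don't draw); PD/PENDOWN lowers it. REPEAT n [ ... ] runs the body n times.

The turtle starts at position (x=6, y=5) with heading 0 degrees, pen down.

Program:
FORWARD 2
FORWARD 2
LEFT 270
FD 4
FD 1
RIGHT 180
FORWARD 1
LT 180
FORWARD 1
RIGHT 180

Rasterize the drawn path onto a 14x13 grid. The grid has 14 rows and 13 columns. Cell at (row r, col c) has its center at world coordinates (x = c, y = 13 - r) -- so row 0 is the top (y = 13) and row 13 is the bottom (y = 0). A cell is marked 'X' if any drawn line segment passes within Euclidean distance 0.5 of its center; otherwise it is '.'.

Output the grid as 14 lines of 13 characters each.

Segment 0: (6,5) -> (8,5)
Segment 1: (8,5) -> (10,5)
Segment 2: (10,5) -> (10,1)
Segment 3: (10,1) -> (10,0)
Segment 4: (10,0) -> (10,1)
Segment 5: (10,1) -> (10,0)

Answer: .............
.............
.............
.............
.............
.............
.............
.............
......XXXXX..
..........X..
..........X..
..........X..
..........X..
..........X..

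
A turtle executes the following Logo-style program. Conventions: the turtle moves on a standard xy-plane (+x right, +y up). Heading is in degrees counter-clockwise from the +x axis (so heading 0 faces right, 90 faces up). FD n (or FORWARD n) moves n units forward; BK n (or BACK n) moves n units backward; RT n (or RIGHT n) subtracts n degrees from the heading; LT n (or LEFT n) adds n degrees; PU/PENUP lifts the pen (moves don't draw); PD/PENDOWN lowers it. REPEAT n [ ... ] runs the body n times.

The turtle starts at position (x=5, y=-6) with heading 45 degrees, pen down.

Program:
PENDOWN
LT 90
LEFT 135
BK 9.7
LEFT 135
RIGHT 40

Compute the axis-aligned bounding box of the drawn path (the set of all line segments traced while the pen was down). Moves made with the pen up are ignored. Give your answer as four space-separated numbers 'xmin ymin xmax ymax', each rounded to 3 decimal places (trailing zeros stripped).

Answer: 5 -6 5 3.7

Derivation:
Executing turtle program step by step:
Start: pos=(5,-6), heading=45, pen down
PD: pen down
LT 90: heading 45 -> 135
LT 135: heading 135 -> 270
BK 9.7: (5,-6) -> (5,3.7) [heading=270, draw]
LT 135: heading 270 -> 45
RT 40: heading 45 -> 5
Final: pos=(5,3.7), heading=5, 1 segment(s) drawn

Segment endpoints: x in {5, 5}, y in {-6, 3.7}
xmin=5, ymin=-6, xmax=5, ymax=3.7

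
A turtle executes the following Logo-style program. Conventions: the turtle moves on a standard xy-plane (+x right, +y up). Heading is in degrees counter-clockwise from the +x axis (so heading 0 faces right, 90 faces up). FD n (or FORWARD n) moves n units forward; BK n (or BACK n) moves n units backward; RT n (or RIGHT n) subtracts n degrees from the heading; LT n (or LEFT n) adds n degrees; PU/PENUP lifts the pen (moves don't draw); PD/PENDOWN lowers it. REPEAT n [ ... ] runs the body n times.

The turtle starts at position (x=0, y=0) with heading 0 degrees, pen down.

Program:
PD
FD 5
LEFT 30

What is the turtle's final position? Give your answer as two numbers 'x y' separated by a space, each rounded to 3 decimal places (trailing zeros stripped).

Answer: 5 0

Derivation:
Executing turtle program step by step:
Start: pos=(0,0), heading=0, pen down
PD: pen down
FD 5: (0,0) -> (5,0) [heading=0, draw]
LT 30: heading 0 -> 30
Final: pos=(5,0), heading=30, 1 segment(s) drawn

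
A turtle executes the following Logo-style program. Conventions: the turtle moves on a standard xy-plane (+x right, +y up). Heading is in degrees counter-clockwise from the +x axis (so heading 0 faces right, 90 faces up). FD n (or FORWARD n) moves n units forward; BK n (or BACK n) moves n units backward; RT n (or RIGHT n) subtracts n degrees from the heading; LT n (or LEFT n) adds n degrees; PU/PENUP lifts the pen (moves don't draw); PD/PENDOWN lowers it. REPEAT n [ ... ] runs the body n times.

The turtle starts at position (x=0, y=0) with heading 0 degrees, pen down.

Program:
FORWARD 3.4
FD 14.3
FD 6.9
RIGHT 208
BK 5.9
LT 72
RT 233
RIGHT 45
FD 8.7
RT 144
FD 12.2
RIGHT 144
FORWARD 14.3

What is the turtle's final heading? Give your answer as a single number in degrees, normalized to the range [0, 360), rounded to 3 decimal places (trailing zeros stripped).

Answer: 18

Derivation:
Executing turtle program step by step:
Start: pos=(0,0), heading=0, pen down
FD 3.4: (0,0) -> (3.4,0) [heading=0, draw]
FD 14.3: (3.4,0) -> (17.7,0) [heading=0, draw]
FD 6.9: (17.7,0) -> (24.6,0) [heading=0, draw]
RT 208: heading 0 -> 152
BK 5.9: (24.6,0) -> (29.809,-2.77) [heading=152, draw]
LT 72: heading 152 -> 224
RT 233: heading 224 -> 351
RT 45: heading 351 -> 306
FD 8.7: (29.809,-2.77) -> (34.923,-9.808) [heading=306, draw]
RT 144: heading 306 -> 162
FD 12.2: (34.923,-9.808) -> (23.32,-6.038) [heading=162, draw]
RT 144: heading 162 -> 18
FD 14.3: (23.32,-6.038) -> (36.92,-1.619) [heading=18, draw]
Final: pos=(36.92,-1.619), heading=18, 7 segment(s) drawn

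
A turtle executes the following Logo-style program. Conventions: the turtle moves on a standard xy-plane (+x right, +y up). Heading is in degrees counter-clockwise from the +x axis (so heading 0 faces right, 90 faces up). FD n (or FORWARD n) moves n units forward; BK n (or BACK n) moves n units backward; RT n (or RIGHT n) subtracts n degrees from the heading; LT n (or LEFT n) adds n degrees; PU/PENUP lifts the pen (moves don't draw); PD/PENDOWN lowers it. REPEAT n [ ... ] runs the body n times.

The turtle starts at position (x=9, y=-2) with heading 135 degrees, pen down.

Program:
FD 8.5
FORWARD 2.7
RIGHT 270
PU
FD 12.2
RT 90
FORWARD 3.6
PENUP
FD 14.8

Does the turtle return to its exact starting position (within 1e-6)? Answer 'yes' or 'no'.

Answer: no

Derivation:
Executing turtle program step by step:
Start: pos=(9,-2), heading=135, pen down
FD 8.5: (9,-2) -> (2.99,4.01) [heading=135, draw]
FD 2.7: (2.99,4.01) -> (1.08,5.92) [heading=135, draw]
RT 270: heading 135 -> 225
PU: pen up
FD 12.2: (1.08,5.92) -> (-7.546,-2.707) [heading=225, move]
RT 90: heading 225 -> 135
FD 3.6: (-7.546,-2.707) -> (-10.092,-0.162) [heading=135, move]
PU: pen up
FD 14.8: (-10.092,-0.162) -> (-20.557,10.304) [heading=135, move]
Final: pos=(-20.557,10.304), heading=135, 2 segment(s) drawn

Start position: (9, -2)
Final position: (-20.557, 10.304)
Distance = 32.016; >= 1e-6 -> NOT closed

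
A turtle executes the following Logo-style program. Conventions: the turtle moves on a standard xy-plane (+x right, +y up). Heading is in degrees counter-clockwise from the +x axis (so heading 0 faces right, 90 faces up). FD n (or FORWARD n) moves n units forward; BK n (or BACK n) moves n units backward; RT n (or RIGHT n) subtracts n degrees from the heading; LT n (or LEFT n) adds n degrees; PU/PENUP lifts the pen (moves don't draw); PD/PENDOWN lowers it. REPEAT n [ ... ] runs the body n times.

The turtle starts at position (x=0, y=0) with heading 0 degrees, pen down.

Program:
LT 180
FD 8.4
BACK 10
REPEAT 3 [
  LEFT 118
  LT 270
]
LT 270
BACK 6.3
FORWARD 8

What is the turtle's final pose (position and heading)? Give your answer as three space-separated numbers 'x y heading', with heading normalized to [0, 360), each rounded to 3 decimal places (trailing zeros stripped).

Executing turtle program step by step:
Start: pos=(0,0), heading=0, pen down
LT 180: heading 0 -> 180
FD 8.4: (0,0) -> (-8.4,0) [heading=180, draw]
BK 10: (-8.4,0) -> (1.6,0) [heading=180, draw]
REPEAT 3 [
  -- iteration 1/3 --
  LT 118: heading 180 -> 298
  LT 270: heading 298 -> 208
  -- iteration 2/3 --
  LT 118: heading 208 -> 326
  LT 270: heading 326 -> 236
  -- iteration 3/3 --
  LT 118: heading 236 -> 354
  LT 270: heading 354 -> 264
]
LT 270: heading 264 -> 174
BK 6.3: (1.6,0) -> (7.865,-0.659) [heading=174, draw]
FD 8: (7.865,-0.659) -> (-0.091,0.178) [heading=174, draw]
Final: pos=(-0.091,0.178), heading=174, 4 segment(s) drawn

Answer: -0.091 0.178 174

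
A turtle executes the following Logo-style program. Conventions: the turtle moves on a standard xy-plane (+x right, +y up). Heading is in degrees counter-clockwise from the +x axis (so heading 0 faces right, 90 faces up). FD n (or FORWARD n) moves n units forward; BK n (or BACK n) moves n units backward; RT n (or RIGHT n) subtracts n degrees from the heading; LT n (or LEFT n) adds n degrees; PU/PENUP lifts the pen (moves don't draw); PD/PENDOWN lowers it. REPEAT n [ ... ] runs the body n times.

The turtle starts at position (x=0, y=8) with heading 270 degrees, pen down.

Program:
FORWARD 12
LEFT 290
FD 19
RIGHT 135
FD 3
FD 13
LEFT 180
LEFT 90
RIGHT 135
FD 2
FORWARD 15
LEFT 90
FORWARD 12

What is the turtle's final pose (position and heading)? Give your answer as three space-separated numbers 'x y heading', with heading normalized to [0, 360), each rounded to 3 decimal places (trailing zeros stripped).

Executing turtle program step by step:
Start: pos=(0,8), heading=270, pen down
FD 12: (0,8) -> (0,-4) [heading=270, draw]
LT 290: heading 270 -> 200
FD 19: (0,-4) -> (-17.854,-10.498) [heading=200, draw]
RT 135: heading 200 -> 65
FD 3: (-17.854,-10.498) -> (-16.586,-7.779) [heading=65, draw]
FD 13: (-16.586,-7.779) -> (-11.092,4.003) [heading=65, draw]
LT 180: heading 65 -> 245
LT 90: heading 245 -> 335
RT 135: heading 335 -> 200
FD 2: (-11.092,4.003) -> (-12.972,3.319) [heading=200, draw]
FD 15: (-12.972,3.319) -> (-27.067,-1.812) [heading=200, draw]
LT 90: heading 200 -> 290
FD 12: (-27.067,-1.812) -> (-22.963,-13.088) [heading=290, draw]
Final: pos=(-22.963,-13.088), heading=290, 7 segment(s) drawn

Answer: -22.963 -13.088 290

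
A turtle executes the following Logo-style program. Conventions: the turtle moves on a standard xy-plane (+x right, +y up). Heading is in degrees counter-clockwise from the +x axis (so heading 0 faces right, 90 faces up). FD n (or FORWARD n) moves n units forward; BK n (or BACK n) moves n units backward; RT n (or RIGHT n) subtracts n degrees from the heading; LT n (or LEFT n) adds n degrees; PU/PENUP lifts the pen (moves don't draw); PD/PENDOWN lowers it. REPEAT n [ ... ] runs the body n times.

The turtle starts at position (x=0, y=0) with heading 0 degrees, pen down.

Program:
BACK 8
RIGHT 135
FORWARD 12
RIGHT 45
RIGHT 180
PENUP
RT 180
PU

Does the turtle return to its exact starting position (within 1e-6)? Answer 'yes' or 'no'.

Answer: no

Derivation:
Executing turtle program step by step:
Start: pos=(0,0), heading=0, pen down
BK 8: (0,0) -> (-8,0) [heading=0, draw]
RT 135: heading 0 -> 225
FD 12: (-8,0) -> (-16.485,-8.485) [heading=225, draw]
RT 45: heading 225 -> 180
RT 180: heading 180 -> 0
PU: pen up
RT 180: heading 0 -> 180
PU: pen up
Final: pos=(-16.485,-8.485), heading=180, 2 segment(s) drawn

Start position: (0, 0)
Final position: (-16.485, -8.485)
Distance = 18.541; >= 1e-6 -> NOT closed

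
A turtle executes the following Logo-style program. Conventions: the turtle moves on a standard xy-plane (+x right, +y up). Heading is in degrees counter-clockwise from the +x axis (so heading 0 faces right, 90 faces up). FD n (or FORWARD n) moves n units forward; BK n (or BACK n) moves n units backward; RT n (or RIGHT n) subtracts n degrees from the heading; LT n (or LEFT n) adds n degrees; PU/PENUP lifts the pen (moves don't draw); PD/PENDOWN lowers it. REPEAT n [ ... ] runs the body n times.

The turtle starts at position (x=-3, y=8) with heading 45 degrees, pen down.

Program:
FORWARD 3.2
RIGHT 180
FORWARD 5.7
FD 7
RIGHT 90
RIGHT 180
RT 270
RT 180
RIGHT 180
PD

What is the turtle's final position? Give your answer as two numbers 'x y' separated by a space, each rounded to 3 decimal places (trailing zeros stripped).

Executing turtle program step by step:
Start: pos=(-3,8), heading=45, pen down
FD 3.2: (-3,8) -> (-0.737,10.263) [heading=45, draw]
RT 180: heading 45 -> 225
FD 5.7: (-0.737,10.263) -> (-4.768,6.232) [heading=225, draw]
FD 7: (-4.768,6.232) -> (-9.718,1.282) [heading=225, draw]
RT 90: heading 225 -> 135
RT 180: heading 135 -> 315
RT 270: heading 315 -> 45
RT 180: heading 45 -> 225
RT 180: heading 225 -> 45
PD: pen down
Final: pos=(-9.718,1.282), heading=45, 3 segment(s) drawn

Answer: -9.718 1.282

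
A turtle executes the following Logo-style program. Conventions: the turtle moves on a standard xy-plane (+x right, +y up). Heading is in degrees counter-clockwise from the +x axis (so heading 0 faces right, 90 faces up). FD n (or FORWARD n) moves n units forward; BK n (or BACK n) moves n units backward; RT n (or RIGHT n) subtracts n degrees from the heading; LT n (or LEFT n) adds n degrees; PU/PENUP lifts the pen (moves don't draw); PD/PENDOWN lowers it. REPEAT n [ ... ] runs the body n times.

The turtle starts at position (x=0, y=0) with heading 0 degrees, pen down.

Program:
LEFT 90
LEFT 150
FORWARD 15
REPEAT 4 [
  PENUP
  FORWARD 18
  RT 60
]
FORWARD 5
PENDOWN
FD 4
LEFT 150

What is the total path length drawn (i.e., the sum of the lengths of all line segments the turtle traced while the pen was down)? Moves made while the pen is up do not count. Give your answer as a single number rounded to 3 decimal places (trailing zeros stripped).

Answer: 19

Derivation:
Executing turtle program step by step:
Start: pos=(0,0), heading=0, pen down
LT 90: heading 0 -> 90
LT 150: heading 90 -> 240
FD 15: (0,0) -> (-7.5,-12.99) [heading=240, draw]
REPEAT 4 [
  -- iteration 1/4 --
  PU: pen up
  FD 18: (-7.5,-12.99) -> (-16.5,-28.579) [heading=240, move]
  RT 60: heading 240 -> 180
  -- iteration 2/4 --
  PU: pen up
  FD 18: (-16.5,-28.579) -> (-34.5,-28.579) [heading=180, move]
  RT 60: heading 180 -> 120
  -- iteration 3/4 --
  PU: pen up
  FD 18: (-34.5,-28.579) -> (-43.5,-12.99) [heading=120, move]
  RT 60: heading 120 -> 60
  -- iteration 4/4 --
  PU: pen up
  FD 18: (-43.5,-12.99) -> (-34.5,2.598) [heading=60, move]
  RT 60: heading 60 -> 0
]
FD 5: (-34.5,2.598) -> (-29.5,2.598) [heading=0, move]
PD: pen down
FD 4: (-29.5,2.598) -> (-25.5,2.598) [heading=0, draw]
LT 150: heading 0 -> 150
Final: pos=(-25.5,2.598), heading=150, 2 segment(s) drawn

Segment lengths:
  seg 1: (0,0) -> (-7.5,-12.99), length = 15
  seg 2: (-29.5,2.598) -> (-25.5,2.598), length = 4
Total = 19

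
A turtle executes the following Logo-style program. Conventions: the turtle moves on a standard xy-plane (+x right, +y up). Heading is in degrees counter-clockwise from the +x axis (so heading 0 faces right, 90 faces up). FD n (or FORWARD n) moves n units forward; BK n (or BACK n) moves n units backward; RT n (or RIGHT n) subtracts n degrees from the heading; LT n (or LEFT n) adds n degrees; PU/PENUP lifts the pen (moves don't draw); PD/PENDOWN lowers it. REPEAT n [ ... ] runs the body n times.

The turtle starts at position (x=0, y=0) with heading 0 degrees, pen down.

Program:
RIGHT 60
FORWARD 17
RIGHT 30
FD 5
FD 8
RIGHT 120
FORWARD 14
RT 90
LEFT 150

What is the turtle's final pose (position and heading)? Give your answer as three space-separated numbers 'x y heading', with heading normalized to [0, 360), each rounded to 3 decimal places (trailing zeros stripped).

Executing turtle program step by step:
Start: pos=(0,0), heading=0, pen down
RT 60: heading 0 -> 300
FD 17: (0,0) -> (8.5,-14.722) [heading=300, draw]
RT 30: heading 300 -> 270
FD 5: (8.5,-14.722) -> (8.5,-19.722) [heading=270, draw]
FD 8: (8.5,-19.722) -> (8.5,-27.722) [heading=270, draw]
RT 120: heading 270 -> 150
FD 14: (8.5,-27.722) -> (-3.624,-20.722) [heading=150, draw]
RT 90: heading 150 -> 60
LT 150: heading 60 -> 210
Final: pos=(-3.624,-20.722), heading=210, 4 segment(s) drawn

Answer: -3.624 -20.722 210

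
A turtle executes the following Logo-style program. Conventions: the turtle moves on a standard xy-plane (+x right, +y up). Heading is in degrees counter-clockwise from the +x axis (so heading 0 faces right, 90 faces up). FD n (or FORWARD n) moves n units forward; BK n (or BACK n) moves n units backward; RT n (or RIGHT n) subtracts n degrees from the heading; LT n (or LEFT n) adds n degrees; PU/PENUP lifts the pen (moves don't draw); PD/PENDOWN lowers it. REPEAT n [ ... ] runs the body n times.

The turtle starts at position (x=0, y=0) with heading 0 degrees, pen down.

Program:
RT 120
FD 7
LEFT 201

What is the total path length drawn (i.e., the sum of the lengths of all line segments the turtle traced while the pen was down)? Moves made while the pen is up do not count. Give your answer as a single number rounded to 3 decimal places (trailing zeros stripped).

Answer: 7

Derivation:
Executing turtle program step by step:
Start: pos=(0,0), heading=0, pen down
RT 120: heading 0 -> 240
FD 7: (0,0) -> (-3.5,-6.062) [heading=240, draw]
LT 201: heading 240 -> 81
Final: pos=(-3.5,-6.062), heading=81, 1 segment(s) drawn

Segment lengths:
  seg 1: (0,0) -> (-3.5,-6.062), length = 7
Total = 7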